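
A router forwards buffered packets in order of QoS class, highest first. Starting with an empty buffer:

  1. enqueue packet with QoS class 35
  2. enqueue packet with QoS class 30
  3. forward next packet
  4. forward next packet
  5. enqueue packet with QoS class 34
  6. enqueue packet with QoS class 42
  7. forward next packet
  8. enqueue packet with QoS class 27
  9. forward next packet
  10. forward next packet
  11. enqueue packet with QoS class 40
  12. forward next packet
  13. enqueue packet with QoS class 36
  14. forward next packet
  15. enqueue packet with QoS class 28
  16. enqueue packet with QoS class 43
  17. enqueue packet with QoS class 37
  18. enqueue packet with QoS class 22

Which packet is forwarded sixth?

40

insert 35 → {35}
insert 30 → {35, 30}
forward next packet → 35; now {30}
forward next packet → 30; now {}
insert 34 → {34}
insert 42 → {42, 34}
forward next packet → 42; now {34}
insert 27 → {34, 27}
forward next packet → 34; now {27}
forward next packet → 27; now {}
insert 40 → {40}
forward next packet → 40; now {}
insert 36 → {36}
forward next packet → 36; now {}
insert 28 → {28}
insert 43 → {43, 28}
insert 37 → {43, 37, 28}
insert 22 → {43, 37, 28, 22}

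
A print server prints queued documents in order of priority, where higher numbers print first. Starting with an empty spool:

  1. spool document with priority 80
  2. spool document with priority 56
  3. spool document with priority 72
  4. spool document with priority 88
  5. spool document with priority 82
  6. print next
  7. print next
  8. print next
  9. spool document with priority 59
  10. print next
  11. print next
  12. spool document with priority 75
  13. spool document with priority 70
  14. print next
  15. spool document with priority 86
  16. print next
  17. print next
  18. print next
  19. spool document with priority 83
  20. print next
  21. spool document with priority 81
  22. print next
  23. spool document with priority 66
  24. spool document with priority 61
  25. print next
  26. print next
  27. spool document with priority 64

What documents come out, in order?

insert 80 → {80}
insert 56 → {80, 56}
insert 72 → {80, 72, 56}
insert 88 → {88, 80, 72, 56}
insert 82 → {88, 82, 80, 72, 56}
print next → 88; now {82, 80, 72, 56}
print next → 82; now {80, 72, 56}
print next → 80; now {72, 56}
insert 59 → {72, 59, 56}
print next → 72; now {59, 56}
print next → 59; now {56}
insert 75 → {75, 56}
insert 70 → {75, 70, 56}
print next → 75; now {70, 56}
insert 86 → {86, 70, 56}
print next → 86; now {70, 56}
print next → 70; now {56}
print next → 56; now {}
insert 83 → {83}
print next → 83; now {}
insert 81 → {81}
print next → 81; now {}
insert 66 → {66}
insert 61 → {66, 61}
print next → 66; now {61}
print next → 61; now {}
insert 64 → {64}

[88, 82, 80, 72, 59, 75, 86, 70, 56, 83, 81, 66, 61]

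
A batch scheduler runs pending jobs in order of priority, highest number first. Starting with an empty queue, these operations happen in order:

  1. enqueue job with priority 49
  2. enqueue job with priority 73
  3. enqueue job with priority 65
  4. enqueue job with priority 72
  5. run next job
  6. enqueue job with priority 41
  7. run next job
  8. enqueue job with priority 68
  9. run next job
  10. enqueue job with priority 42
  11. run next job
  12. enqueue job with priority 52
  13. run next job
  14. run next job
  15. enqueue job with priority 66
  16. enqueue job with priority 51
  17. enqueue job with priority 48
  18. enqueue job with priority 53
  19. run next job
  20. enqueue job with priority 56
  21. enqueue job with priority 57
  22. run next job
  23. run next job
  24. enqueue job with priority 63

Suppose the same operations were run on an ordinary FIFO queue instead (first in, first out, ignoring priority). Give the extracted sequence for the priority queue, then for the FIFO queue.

priority queue: 73, 72, 68, 65, 52, 49, 66, 57, 56; FIFO queue: [49, 73, 65, 72, 41, 68, 42, 52, 66]

insert 49 → {49}
insert 73 → {73, 49}
insert 65 → {73, 65, 49}
insert 72 → {73, 72, 65, 49}
run next job → 73; now {72, 65, 49}
insert 41 → {72, 65, 49, 41}
run next job → 72; now {65, 49, 41}
insert 68 → {68, 65, 49, 41}
run next job → 68; now {65, 49, 41}
insert 42 → {65, 49, 42, 41}
run next job → 65; now {49, 42, 41}
insert 52 → {52, 49, 42, 41}
run next job → 52; now {49, 42, 41}
run next job → 49; now {42, 41}
insert 66 → {66, 42, 41}
insert 51 → {66, 51, 42, 41}
insert 48 → {66, 51, 48, 42, 41}
insert 53 → {66, 53, 51, 48, 42, 41}
run next job → 66; now {53, 51, 48, 42, 41}
insert 56 → {56, 53, 51, 48, 42, 41}
insert 57 → {57, 56, 53, 51, 48, 42, 41}
run next job → 57; now {56, 53, 51, 48, 42, 41}
run next job → 56; now {53, 51, 48, 42, 41}
insert 63 → {63, 53, 51, 48, 42, 41}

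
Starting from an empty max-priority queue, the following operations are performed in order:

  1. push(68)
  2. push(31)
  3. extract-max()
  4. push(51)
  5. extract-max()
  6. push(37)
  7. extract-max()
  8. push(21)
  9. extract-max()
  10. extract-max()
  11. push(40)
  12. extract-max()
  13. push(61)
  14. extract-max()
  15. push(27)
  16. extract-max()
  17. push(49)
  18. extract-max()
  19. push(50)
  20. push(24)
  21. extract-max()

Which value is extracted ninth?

49

insert 68 → {68}
insert 31 → {68, 31}
extract-max → 68; now {31}
insert 51 → {51, 31}
extract-max → 51; now {31}
insert 37 → {37, 31}
extract-max → 37; now {31}
insert 21 → {31, 21}
extract-max → 31; now {21}
extract-max → 21; now {}
insert 40 → {40}
extract-max → 40; now {}
insert 61 → {61}
extract-max → 61; now {}
insert 27 → {27}
extract-max → 27; now {}
insert 49 → {49}
extract-max → 49; now {}
insert 50 → {50}
insert 24 → {50, 24}
extract-max → 50; now {24}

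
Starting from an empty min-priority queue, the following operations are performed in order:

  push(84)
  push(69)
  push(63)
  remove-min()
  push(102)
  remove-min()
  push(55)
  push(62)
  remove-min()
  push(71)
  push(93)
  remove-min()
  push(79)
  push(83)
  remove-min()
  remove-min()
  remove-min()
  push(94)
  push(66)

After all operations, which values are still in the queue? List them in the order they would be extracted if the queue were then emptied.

[66, 84, 93, 94, 102]

insert 84 → {84}
insert 69 → {69, 84}
insert 63 → {63, 69, 84}
remove-min → 63; now {69, 84}
insert 102 → {69, 84, 102}
remove-min → 69; now {84, 102}
insert 55 → {55, 84, 102}
insert 62 → {55, 62, 84, 102}
remove-min → 55; now {62, 84, 102}
insert 71 → {62, 71, 84, 102}
insert 93 → {62, 71, 84, 93, 102}
remove-min → 62; now {71, 84, 93, 102}
insert 79 → {71, 79, 84, 93, 102}
insert 83 → {71, 79, 83, 84, 93, 102}
remove-min → 71; now {79, 83, 84, 93, 102}
remove-min → 79; now {83, 84, 93, 102}
remove-min → 83; now {84, 93, 102}
insert 94 → {84, 93, 94, 102}
insert 66 → {66, 84, 93, 94, 102}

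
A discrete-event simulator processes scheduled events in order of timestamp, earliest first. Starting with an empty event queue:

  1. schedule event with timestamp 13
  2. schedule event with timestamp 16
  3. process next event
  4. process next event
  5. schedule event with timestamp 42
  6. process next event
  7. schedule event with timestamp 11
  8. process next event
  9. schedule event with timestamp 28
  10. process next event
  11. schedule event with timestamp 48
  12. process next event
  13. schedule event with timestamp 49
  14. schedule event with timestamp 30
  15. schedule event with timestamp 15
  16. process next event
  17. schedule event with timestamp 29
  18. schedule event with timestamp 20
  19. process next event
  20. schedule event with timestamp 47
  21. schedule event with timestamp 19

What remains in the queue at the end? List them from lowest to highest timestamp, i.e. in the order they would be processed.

[19, 29, 30, 47, 49]

insert 13 → {13}
insert 16 → {13, 16}
process next event → 13; now {16}
process next event → 16; now {}
insert 42 → {42}
process next event → 42; now {}
insert 11 → {11}
process next event → 11; now {}
insert 28 → {28}
process next event → 28; now {}
insert 48 → {48}
process next event → 48; now {}
insert 49 → {49}
insert 30 → {30, 49}
insert 15 → {15, 30, 49}
process next event → 15; now {30, 49}
insert 29 → {29, 30, 49}
insert 20 → {20, 29, 30, 49}
process next event → 20; now {29, 30, 49}
insert 47 → {29, 30, 47, 49}
insert 19 → {19, 29, 30, 47, 49}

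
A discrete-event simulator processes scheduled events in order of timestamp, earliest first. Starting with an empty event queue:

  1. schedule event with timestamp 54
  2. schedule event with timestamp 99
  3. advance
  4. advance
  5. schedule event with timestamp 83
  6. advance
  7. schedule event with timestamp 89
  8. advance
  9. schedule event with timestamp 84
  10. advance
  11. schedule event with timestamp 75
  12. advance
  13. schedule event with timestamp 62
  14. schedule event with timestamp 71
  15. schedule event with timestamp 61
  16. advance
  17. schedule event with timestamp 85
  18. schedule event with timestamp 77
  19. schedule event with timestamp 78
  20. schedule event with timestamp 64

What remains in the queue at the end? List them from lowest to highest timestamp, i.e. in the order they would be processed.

insert 54 → {54}
insert 99 → {54, 99}
advance → 54; now {99}
advance → 99; now {}
insert 83 → {83}
advance → 83; now {}
insert 89 → {89}
advance → 89; now {}
insert 84 → {84}
advance → 84; now {}
insert 75 → {75}
advance → 75; now {}
insert 62 → {62}
insert 71 → {62, 71}
insert 61 → {61, 62, 71}
advance → 61; now {62, 71}
insert 85 → {62, 71, 85}
insert 77 → {62, 71, 77, 85}
insert 78 → {62, 71, 77, 78, 85}
insert 64 → {62, 64, 71, 77, 78, 85}

62, 64, 71, 77, 78, 85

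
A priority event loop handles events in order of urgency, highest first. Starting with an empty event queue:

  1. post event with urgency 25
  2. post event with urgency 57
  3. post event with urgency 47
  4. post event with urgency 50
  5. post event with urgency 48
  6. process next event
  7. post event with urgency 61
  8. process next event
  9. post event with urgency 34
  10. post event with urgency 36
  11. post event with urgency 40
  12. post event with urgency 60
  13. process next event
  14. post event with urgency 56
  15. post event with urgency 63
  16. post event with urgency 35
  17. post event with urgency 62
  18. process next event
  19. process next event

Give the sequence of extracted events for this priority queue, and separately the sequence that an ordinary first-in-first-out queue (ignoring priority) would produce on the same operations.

priority queue: [57, 61, 60, 63, 62]; FIFO queue: 25, 57, 47, 50, 48

insert 25 → {25}
insert 57 → {57, 25}
insert 47 → {57, 47, 25}
insert 50 → {57, 50, 47, 25}
insert 48 → {57, 50, 48, 47, 25}
process next event → 57; now {50, 48, 47, 25}
insert 61 → {61, 50, 48, 47, 25}
process next event → 61; now {50, 48, 47, 25}
insert 34 → {50, 48, 47, 34, 25}
insert 36 → {50, 48, 47, 36, 34, 25}
insert 40 → {50, 48, 47, 40, 36, 34, 25}
insert 60 → {60, 50, 48, 47, 40, 36, 34, 25}
process next event → 60; now {50, 48, 47, 40, 36, 34, 25}
insert 56 → {56, 50, 48, 47, 40, 36, 34, 25}
insert 63 → {63, 56, 50, 48, 47, 40, 36, 34, 25}
insert 35 → {63, 56, 50, 48, 47, 40, 36, 35, 34, 25}
insert 62 → {63, 62, 56, 50, 48, 47, 40, 36, 35, 34, 25}
process next event → 63; now {62, 56, 50, 48, 47, 40, 36, 35, 34, 25}
process next event → 62; now {56, 50, 48, 47, 40, 36, 35, 34, 25}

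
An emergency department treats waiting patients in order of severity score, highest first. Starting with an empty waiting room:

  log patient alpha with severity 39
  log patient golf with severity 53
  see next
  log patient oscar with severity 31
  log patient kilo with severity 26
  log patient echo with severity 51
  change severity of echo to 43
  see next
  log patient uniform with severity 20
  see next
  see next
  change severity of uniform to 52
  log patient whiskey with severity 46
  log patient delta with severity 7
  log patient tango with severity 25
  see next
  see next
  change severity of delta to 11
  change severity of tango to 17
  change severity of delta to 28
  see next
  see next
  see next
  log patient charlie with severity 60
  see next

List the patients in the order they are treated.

add alpha (severity 39) → {alpha:39}
add golf (severity 53) → {golf:53, alpha:39}
see next → golf; now {alpha:39}
add oscar (severity 31) → {alpha:39, oscar:31}
add kilo (severity 26) → {alpha:39, oscar:31, kilo:26}
add echo (severity 51) → {echo:51, alpha:39, oscar:31, kilo:26}
update echo to severity 43 → {echo:43, alpha:39, oscar:31, kilo:26}
see next → echo; now {alpha:39, oscar:31, kilo:26}
add uniform (severity 20) → {alpha:39, oscar:31, kilo:26, uniform:20}
see next → alpha; now {oscar:31, kilo:26, uniform:20}
see next → oscar; now {kilo:26, uniform:20}
update uniform to severity 52 → {uniform:52, kilo:26}
add whiskey (severity 46) → {uniform:52, whiskey:46, kilo:26}
add delta (severity 7) → {uniform:52, whiskey:46, kilo:26, delta:7}
add tango (severity 25) → {uniform:52, whiskey:46, kilo:26, tango:25, delta:7}
see next → uniform; now {whiskey:46, kilo:26, tango:25, delta:7}
see next → whiskey; now {kilo:26, tango:25, delta:7}
update delta to severity 11 → {kilo:26, tango:25, delta:11}
update tango to severity 17 → {kilo:26, tango:17, delta:11}
update delta to severity 28 → {delta:28, kilo:26, tango:17}
see next → delta; now {kilo:26, tango:17}
see next → kilo; now {tango:17}
see next → tango; now {}
add charlie (severity 60) → {charlie:60}
see next → charlie; now {}

golf, echo, alpha, oscar, uniform, whiskey, delta, kilo, tango, charlie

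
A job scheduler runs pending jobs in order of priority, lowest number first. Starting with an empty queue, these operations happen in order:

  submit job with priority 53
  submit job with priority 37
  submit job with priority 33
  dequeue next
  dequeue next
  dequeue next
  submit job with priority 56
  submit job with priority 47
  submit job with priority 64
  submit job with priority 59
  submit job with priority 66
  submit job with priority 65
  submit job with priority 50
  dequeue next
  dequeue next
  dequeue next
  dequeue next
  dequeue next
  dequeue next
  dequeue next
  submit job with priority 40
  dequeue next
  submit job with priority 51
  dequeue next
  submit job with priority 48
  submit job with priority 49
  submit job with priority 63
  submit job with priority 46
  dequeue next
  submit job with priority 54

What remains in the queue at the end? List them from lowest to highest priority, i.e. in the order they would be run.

48, 49, 54, 63

insert 53 → {53}
insert 37 → {37, 53}
insert 33 → {33, 37, 53}
dequeue next → 33; now {37, 53}
dequeue next → 37; now {53}
dequeue next → 53; now {}
insert 56 → {56}
insert 47 → {47, 56}
insert 64 → {47, 56, 64}
insert 59 → {47, 56, 59, 64}
insert 66 → {47, 56, 59, 64, 66}
insert 65 → {47, 56, 59, 64, 65, 66}
insert 50 → {47, 50, 56, 59, 64, 65, 66}
dequeue next → 47; now {50, 56, 59, 64, 65, 66}
dequeue next → 50; now {56, 59, 64, 65, 66}
dequeue next → 56; now {59, 64, 65, 66}
dequeue next → 59; now {64, 65, 66}
dequeue next → 64; now {65, 66}
dequeue next → 65; now {66}
dequeue next → 66; now {}
insert 40 → {40}
dequeue next → 40; now {}
insert 51 → {51}
dequeue next → 51; now {}
insert 48 → {48}
insert 49 → {48, 49}
insert 63 → {48, 49, 63}
insert 46 → {46, 48, 49, 63}
dequeue next → 46; now {48, 49, 63}
insert 54 → {48, 49, 54, 63}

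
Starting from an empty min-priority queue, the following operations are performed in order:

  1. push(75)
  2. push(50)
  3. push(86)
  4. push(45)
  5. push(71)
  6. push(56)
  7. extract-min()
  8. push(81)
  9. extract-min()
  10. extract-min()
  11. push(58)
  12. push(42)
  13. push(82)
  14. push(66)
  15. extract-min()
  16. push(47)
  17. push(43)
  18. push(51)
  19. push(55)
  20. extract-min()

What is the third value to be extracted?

insert 75 → {75}
insert 50 → {50, 75}
insert 86 → {50, 75, 86}
insert 45 → {45, 50, 75, 86}
insert 71 → {45, 50, 71, 75, 86}
insert 56 → {45, 50, 56, 71, 75, 86}
extract-min → 45; now {50, 56, 71, 75, 86}
insert 81 → {50, 56, 71, 75, 81, 86}
extract-min → 50; now {56, 71, 75, 81, 86}
extract-min → 56; now {71, 75, 81, 86}
insert 58 → {58, 71, 75, 81, 86}
insert 42 → {42, 58, 71, 75, 81, 86}
insert 82 → {42, 58, 71, 75, 81, 82, 86}
insert 66 → {42, 58, 66, 71, 75, 81, 82, 86}
extract-min → 42; now {58, 66, 71, 75, 81, 82, 86}
insert 47 → {47, 58, 66, 71, 75, 81, 82, 86}
insert 43 → {43, 47, 58, 66, 71, 75, 81, 82, 86}
insert 51 → {43, 47, 51, 58, 66, 71, 75, 81, 82, 86}
insert 55 → {43, 47, 51, 55, 58, 66, 71, 75, 81, 82, 86}
extract-min → 43; now {47, 51, 55, 58, 66, 71, 75, 81, 82, 86}

56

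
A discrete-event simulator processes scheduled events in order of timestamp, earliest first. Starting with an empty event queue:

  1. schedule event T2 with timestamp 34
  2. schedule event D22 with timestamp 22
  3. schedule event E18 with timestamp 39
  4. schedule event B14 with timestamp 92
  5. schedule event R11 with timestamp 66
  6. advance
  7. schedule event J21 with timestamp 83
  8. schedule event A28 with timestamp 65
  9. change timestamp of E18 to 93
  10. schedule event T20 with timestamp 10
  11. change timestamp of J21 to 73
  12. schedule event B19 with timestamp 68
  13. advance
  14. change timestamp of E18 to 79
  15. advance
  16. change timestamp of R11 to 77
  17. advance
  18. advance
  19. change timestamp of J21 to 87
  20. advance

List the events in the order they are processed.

D22, T20, T2, A28, B19, R11

add T2 (timestamp 34) → {T2:34}
add D22 (timestamp 22) → {D22:22, T2:34}
add E18 (timestamp 39) → {D22:22, T2:34, E18:39}
add B14 (timestamp 92) → {D22:22, T2:34, E18:39, B14:92}
add R11 (timestamp 66) → {D22:22, T2:34, E18:39, R11:66, B14:92}
advance → D22; now {T2:34, E18:39, R11:66, B14:92}
add J21 (timestamp 83) → {T2:34, E18:39, R11:66, J21:83, B14:92}
add A28 (timestamp 65) → {T2:34, E18:39, A28:65, R11:66, J21:83, B14:92}
update E18 to timestamp 93 → {T2:34, A28:65, R11:66, J21:83, B14:92, E18:93}
add T20 (timestamp 10) → {T20:10, T2:34, A28:65, R11:66, J21:83, B14:92, E18:93}
update J21 to timestamp 73 → {T20:10, T2:34, A28:65, R11:66, J21:73, B14:92, E18:93}
add B19 (timestamp 68) → {T20:10, T2:34, A28:65, R11:66, B19:68, J21:73, B14:92, E18:93}
advance → T20; now {T2:34, A28:65, R11:66, B19:68, J21:73, B14:92, E18:93}
update E18 to timestamp 79 → {T2:34, A28:65, R11:66, B19:68, J21:73, E18:79, B14:92}
advance → T2; now {A28:65, R11:66, B19:68, J21:73, E18:79, B14:92}
update R11 to timestamp 77 → {A28:65, B19:68, J21:73, R11:77, E18:79, B14:92}
advance → A28; now {B19:68, J21:73, R11:77, E18:79, B14:92}
advance → B19; now {J21:73, R11:77, E18:79, B14:92}
update J21 to timestamp 87 → {R11:77, E18:79, J21:87, B14:92}
advance → R11; now {E18:79, J21:87, B14:92}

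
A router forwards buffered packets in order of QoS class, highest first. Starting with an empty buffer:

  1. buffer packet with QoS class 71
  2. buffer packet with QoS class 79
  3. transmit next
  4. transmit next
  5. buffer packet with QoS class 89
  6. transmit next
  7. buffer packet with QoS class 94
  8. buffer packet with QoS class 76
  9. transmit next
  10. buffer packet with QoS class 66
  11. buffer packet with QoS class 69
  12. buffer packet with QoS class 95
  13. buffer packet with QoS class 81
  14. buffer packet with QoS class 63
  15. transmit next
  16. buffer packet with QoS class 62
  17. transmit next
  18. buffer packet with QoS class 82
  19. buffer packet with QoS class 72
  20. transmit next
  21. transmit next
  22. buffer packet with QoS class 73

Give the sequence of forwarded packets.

insert 71 → {71}
insert 79 → {79, 71}
transmit next → 79; now {71}
transmit next → 71; now {}
insert 89 → {89}
transmit next → 89; now {}
insert 94 → {94}
insert 76 → {94, 76}
transmit next → 94; now {76}
insert 66 → {76, 66}
insert 69 → {76, 69, 66}
insert 95 → {95, 76, 69, 66}
insert 81 → {95, 81, 76, 69, 66}
insert 63 → {95, 81, 76, 69, 66, 63}
transmit next → 95; now {81, 76, 69, 66, 63}
insert 62 → {81, 76, 69, 66, 63, 62}
transmit next → 81; now {76, 69, 66, 63, 62}
insert 82 → {82, 76, 69, 66, 63, 62}
insert 72 → {82, 76, 72, 69, 66, 63, 62}
transmit next → 82; now {76, 72, 69, 66, 63, 62}
transmit next → 76; now {72, 69, 66, 63, 62}
insert 73 → {73, 72, 69, 66, 63, 62}

[79, 71, 89, 94, 95, 81, 82, 76]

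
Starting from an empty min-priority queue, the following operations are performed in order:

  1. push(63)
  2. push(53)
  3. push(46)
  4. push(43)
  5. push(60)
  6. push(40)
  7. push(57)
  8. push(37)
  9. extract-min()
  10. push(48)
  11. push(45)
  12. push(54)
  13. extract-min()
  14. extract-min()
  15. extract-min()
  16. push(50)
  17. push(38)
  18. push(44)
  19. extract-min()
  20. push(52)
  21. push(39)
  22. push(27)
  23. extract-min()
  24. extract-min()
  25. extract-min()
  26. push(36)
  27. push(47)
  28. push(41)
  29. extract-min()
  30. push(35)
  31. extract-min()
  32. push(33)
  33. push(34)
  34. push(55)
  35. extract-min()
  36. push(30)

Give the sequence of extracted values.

37 → 40 → 43 → 45 → 38 → 27 → 39 → 44 → 36 → 35 → 33

insert 63 → {63}
insert 53 → {53, 63}
insert 46 → {46, 53, 63}
insert 43 → {43, 46, 53, 63}
insert 60 → {43, 46, 53, 60, 63}
insert 40 → {40, 43, 46, 53, 60, 63}
insert 57 → {40, 43, 46, 53, 57, 60, 63}
insert 37 → {37, 40, 43, 46, 53, 57, 60, 63}
extract-min → 37; now {40, 43, 46, 53, 57, 60, 63}
insert 48 → {40, 43, 46, 48, 53, 57, 60, 63}
insert 45 → {40, 43, 45, 46, 48, 53, 57, 60, 63}
insert 54 → {40, 43, 45, 46, 48, 53, 54, 57, 60, 63}
extract-min → 40; now {43, 45, 46, 48, 53, 54, 57, 60, 63}
extract-min → 43; now {45, 46, 48, 53, 54, 57, 60, 63}
extract-min → 45; now {46, 48, 53, 54, 57, 60, 63}
insert 50 → {46, 48, 50, 53, 54, 57, 60, 63}
insert 38 → {38, 46, 48, 50, 53, 54, 57, 60, 63}
insert 44 → {38, 44, 46, 48, 50, 53, 54, 57, 60, 63}
extract-min → 38; now {44, 46, 48, 50, 53, 54, 57, 60, 63}
insert 52 → {44, 46, 48, 50, 52, 53, 54, 57, 60, 63}
insert 39 → {39, 44, 46, 48, 50, 52, 53, 54, 57, 60, 63}
insert 27 → {27, 39, 44, 46, 48, 50, 52, 53, 54, 57, 60, 63}
extract-min → 27; now {39, 44, 46, 48, 50, 52, 53, 54, 57, 60, 63}
extract-min → 39; now {44, 46, 48, 50, 52, 53, 54, 57, 60, 63}
extract-min → 44; now {46, 48, 50, 52, 53, 54, 57, 60, 63}
insert 36 → {36, 46, 48, 50, 52, 53, 54, 57, 60, 63}
insert 47 → {36, 46, 47, 48, 50, 52, 53, 54, 57, 60, 63}
insert 41 → {36, 41, 46, 47, 48, 50, 52, 53, 54, 57, 60, 63}
extract-min → 36; now {41, 46, 47, 48, 50, 52, 53, 54, 57, 60, 63}
insert 35 → {35, 41, 46, 47, 48, 50, 52, 53, 54, 57, 60, 63}
extract-min → 35; now {41, 46, 47, 48, 50, 52, 53, 54, 57, 60, 63}
insert 33 → {33, 41, 46, 47, 48, 50, 52, 53, 54, 57, 60, 63}
insert 34 → {33, 34, 41, 46, 47, 48, 50, 52, 53, 54, 57, 60, 63}
insert 55 → {33, 34, 41, 46, 47, 48, 50, 52, 53, 54, 55, 57, 60, 63}
extract-min → 33; now {34, 41, 46, 47, 48, 50, 52, 53, 54, 55, 57, 60, 63}
insert 30 → {30, 34, 41, 46, 47, 48, 50, 52, 53, 54, 55, 57, 60, 63}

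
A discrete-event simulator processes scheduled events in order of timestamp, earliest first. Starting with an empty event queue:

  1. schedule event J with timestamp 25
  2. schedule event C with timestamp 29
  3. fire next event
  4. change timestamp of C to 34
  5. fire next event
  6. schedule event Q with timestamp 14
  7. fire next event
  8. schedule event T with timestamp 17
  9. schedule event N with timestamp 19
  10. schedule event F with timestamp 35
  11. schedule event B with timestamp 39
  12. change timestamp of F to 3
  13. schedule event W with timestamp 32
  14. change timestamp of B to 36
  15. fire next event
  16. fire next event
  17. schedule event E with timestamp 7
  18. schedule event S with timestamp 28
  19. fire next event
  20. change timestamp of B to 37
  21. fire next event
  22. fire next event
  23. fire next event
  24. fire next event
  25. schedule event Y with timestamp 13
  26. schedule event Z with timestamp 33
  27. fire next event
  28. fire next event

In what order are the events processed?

J, C, Q, F, T, E, N, S, W, B, Y, Z

add J (timestamp 25) → {J:25}
add C (timestamp 29) → {J:25, C:29}
fire next event → J; now {C:29}
update C to timestamp 34 → {C:34}
fire next event → C; now {}
add Q (timestamp 14) → {Q:14}
fire next event → Q; now {}
add T (timestamp 17) → {T:17}
add N (timestamp 19) → {T:17, N:19}
add F (timestamp 35) → {T:17, N:19, F:35}
add B (timestamp 39) → {T:17, N:19, F:35, B:39}
update F to timestamp 3 → {F:3, T:17, N:19, B:39}
add W (timestamp 32) → {F:3, T:17, N:19, W:32, B:39}
update B to timestamp 36 → {F:3, T:17, N:19, W:32, B:36}
fire next event → F; now {T:17, N:19, W:32, B:36}
fire next event → T; now {N:19, W:32, B:36}
add E (timestamp 7) → {E:7, N:19, W:32, B:36}
add S (timestamp 28) → {E:7, N:19, S:28, W:32, B:36}
fire next event → E; now {N:19, S:28, W:32, B:36}
update B to timestamp 37 → {N:19, S:28, W:32, B:37}
fire next event → N; now {S:28, W:32, B:37}
fire next event → S; now {W:32, B:37}
fire next event → W; now {B:37}
fire next event → B; now {}
add Y (timestamp 13) → {Y:13}
add Z (timestamp 33) → {Y:13, Z:33}
fire next event → Y; now {Z:33}
fire next event → Z; now {}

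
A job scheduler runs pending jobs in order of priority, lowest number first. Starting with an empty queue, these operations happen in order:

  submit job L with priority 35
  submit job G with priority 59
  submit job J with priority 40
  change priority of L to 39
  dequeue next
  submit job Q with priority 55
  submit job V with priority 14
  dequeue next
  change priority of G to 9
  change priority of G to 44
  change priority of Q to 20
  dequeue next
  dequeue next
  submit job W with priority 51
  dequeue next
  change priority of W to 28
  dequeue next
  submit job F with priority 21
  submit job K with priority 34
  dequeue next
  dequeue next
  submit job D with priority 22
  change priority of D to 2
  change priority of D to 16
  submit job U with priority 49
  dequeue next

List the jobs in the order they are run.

add L (priority 35) → {L:35}
add G (priority 59) → {L:35, G:59}
add J (priority 40) → {L:35, J:40, G:59}
update L to priority 39 → {L:39, J:40, G:59}
dequeue next → L; now {J:40, G:59}
add Q (priority 55) → {J:40, Q:55, G:59}
add V (priority 14) → {V:14, J:40, Q:55, G:59}
dequeue next → V; now {J:40, Q:55, G:59}
update G to priority 9 → {G:9, J:40, Q:55}
update G to priority 44 → {J:40, G:44, Q:55}
update Q to priority 20 → {Q:20, J:40, G:44}
dequeue next → Q; now {J:40, G:44}
dequeue next → J; now {G:44}
add W (priority 51) → {G:44, W:51}
dequeue next → G; now {W:51}
update W to priority 28 → {W:28}
dequeue next → W; now {}
add F (priority 21) → {F:21}
add K (priority 34) → {F:21, K:34}
dequeue next → F; now {K:34}
dequeue next → K; now {}
add D (priority 22) → {D:22}
update D to priority 2 → {D:2}
update D to priority 16 → {D:16}
add U (priority 49) → {D:16, U:49}
dequeue next → D; now {U:49}

[L, V, Q, J, G, W, F, K, D]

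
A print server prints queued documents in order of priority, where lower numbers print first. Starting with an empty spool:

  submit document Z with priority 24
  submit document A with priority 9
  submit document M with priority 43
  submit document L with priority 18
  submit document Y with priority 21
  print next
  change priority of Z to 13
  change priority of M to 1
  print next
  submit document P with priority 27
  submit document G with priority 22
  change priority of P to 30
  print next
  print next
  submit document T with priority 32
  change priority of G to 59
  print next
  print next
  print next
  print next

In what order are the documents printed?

[A, M, Z, L, Y, P, T, G]

add Z (priority 24) → {Z:24}
add A (priority 9) → {A:9, Z:24}
add M (priority 43) → {A:9, Z:24, M:43}
add L (priority 18) → {A:9, L:18, Z:24, M:43}
add Y (priority 21) → {A:9, L:18, Y:21, Z:24, M:43}
print next → A; now {L:18, Y:21, Z:24, M:43}
update Z to priority 13 → {Z:13, L:18, Y:21, M:43}
update M to priority 1 → {M:1, Z:13, L:18, Y:21}
print next → M; now {Z:13, L:18, Y:21}
add P (priority 27) → {Z:13, L:18, Y:21, P:27}
add G (priority 22) → {Z:13, L:18, Y:21, G:22, P:27}
update P to priority 30 → {Z:13, L:18, Y:21, G:22, P:30}
print next → Z; now {L:18, Y:21, G:22, P:30}
print next → L; now {Y:21, G:22, P:30}
add T (priority 32) → {Y:21, G:22, P:30, T:32}
update G to priority 59 → {Y:21, P:30, T:32, G:59}
print next → Y; now {P:30, T:32, G:59}
print next → P; now {T:32, G:59}
print next → T; now {G:59}
print next → G; now {}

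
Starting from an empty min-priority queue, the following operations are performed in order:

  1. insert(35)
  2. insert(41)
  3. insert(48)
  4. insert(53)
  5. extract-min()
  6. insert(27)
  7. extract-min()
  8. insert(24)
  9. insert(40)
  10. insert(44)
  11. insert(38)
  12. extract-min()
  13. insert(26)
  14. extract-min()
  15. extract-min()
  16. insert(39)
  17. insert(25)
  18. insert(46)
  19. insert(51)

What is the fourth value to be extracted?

26

insert 35 → {35}
insert 41 → {35, 41}
insert 48 → {35, 41, 48}
insert 53 → {35, 41, 48, 53}
extract-min → 35; now {41, 48, 53}
insert 27 → {27, 41, 48, 53}
extract-min → 27; now {41, 48, 53}
insert 24 → {24, 41, 48, 53}
insert 40 → {24, 40, 41, 48, 53}
insert 44 → {24, 40, 41, 44, 48, 53}
insert 38 → {24, 38, 40, 41, 44, 48, 53}
extract-min → 24; now {38, 40, 41, 44, 48, 53}
insert 26 → {26, 38, 40, 41, 44, 48, 53}
extract-min → 26; now {38, 40, 41, 44, 48, 53}
extract-min → 38; now {40, 41, 44, 48, 53}
insert 39 → {39, 40, 41, 44, 48, 53}
insert 25 → {25, 39, 40, 41, 44, 48, 53}
insert 46 → {25, 39, 40, 41, 44, 46, 48, 53}
insert 51 → {25, 39, 40, 41, 44, 46, 48, 51, 53}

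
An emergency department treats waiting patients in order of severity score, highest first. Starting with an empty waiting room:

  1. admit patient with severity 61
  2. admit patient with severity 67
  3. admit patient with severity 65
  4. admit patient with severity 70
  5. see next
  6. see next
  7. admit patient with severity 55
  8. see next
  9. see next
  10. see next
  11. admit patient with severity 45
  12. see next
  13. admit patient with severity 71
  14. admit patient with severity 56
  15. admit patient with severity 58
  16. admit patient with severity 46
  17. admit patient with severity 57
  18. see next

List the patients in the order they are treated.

insert 61 → {61}
insert 67 → {67, 61}
insert 65 → {67, 65, 61}
insert 70 → {70, 67, 65, 61}
see next → 70; now {67, 65, 61}
see next → 67; now {65, 61}
insert 55 → {65, 61, 55}
see next → 65; now {61, 55}
see next → 61; now {55}
see next → 55; now {}
insert 45 → {45}
see next → 45; now {}
insert 71 → {71}
insert 56 → {71, 56}
insert 58 → {71, 58, 56}
insert 46 → {71, 58, 56, 46}
insert 57 → {71, 58, 57, 56, 46}
see next → 71; now {58, 57, 56, 46}

[70, 67, 65, 61, 55, 45, 71]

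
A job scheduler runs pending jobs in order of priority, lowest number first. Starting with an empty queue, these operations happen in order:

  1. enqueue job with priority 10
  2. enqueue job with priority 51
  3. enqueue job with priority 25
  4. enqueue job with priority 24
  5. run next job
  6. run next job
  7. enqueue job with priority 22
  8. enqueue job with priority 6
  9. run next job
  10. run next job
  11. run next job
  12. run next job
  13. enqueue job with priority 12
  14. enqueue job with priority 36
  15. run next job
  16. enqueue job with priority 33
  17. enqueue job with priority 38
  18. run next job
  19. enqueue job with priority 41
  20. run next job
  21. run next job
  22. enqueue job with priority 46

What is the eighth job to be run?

insert 10 → {10}
insert 51 → {10, 51}
insert 25 → {10, 25, 51}
insert 24 → {10, 24, 25, 51}
run next job → 10; now {24, 25, 51}
run next job → 24; now {25, 51}
insert 22 → {22, 25, 51}
insert 6 → {6, 22, 25, 51}
run next job → 6; now {22, 25, 51}
run next job → 22; now {25, 51}
run next job → 25; now {51}
run next job → 51; now {}
insert 12 → {12}
insert 36 → {12, 36}
run next job → 12; now {36}
insert 33 → {33, 36}
insert 38 → {33, 36, 38}
run next job → 33; now {36, 38}
insert 41 → {36, 38, 41}
run next job → 36; now {38, 41}
run next job → 38; now {41}
insert 46 → {41, 46}

33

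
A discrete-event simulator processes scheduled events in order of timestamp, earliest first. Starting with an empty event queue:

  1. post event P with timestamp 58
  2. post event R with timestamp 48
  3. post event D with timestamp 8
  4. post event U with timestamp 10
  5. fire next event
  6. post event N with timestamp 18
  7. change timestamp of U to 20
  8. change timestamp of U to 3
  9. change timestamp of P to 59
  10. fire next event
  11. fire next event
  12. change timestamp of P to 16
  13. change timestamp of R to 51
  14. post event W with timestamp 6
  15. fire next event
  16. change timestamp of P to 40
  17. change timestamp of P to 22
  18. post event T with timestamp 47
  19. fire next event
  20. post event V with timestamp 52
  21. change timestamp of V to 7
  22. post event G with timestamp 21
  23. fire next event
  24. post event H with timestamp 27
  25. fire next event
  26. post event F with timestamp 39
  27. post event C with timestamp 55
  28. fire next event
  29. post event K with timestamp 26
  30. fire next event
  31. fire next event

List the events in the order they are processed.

[D, U, N, W, P, V, G, H, K, F]

add P (timestamp 58) → {P:58}
add R (timestamp 48) → {R:48, P:58}
add D (timestamp 8) → {D:8, R:48, P:58}
add U (timestamp 10) → {D:8, U:10, R:48, P:58}
fire next event → D; now {U:10, R:48, P:58}
add N (timestamp 18) → {U:10, N:18, R:48, P:58}
update U to timestamp 20 → {N:18, U:20, R:48, P:58}
update U to timestamp 3 → {U:3, N:18, R:48, P:58}
update P to timestamp 59 → {U:3, N:18, R:48, P:59}
fire next event → U; now {N:18, R:48, P:59}
fire next event → N; now {R:48, P:59}
update P to timestamp 16 → {P:16, R:48}
update R to timestamp 51 → {P:16, R:51}
add W (timestamp 6) → {W:6, P:16, R:51}
fire next event → W; now {P:16, R:51}
update P to timestamp 40 → {P:40, R:51}
update P to timestamp 22 → {P:22, R:51}
add T (timestamp 47) → {P:22, T:47, R:51}
fire next event → P; now {T:47, R:51}
add V (timestamp 52) → {T:47, R:51, V:52}
update V to timestamp 7 → {V:7, T:47, R:51}
add G (timestamp 21) → {V:7, G:21, T:47, R:51}
fire next event → V; now {G:21, T:47, R:51}
add H (timestamp 27) → {G:21, H:27, T:47, R:51}
fire next event → G; now {H:27, T:47, R:51}
add F (timestamp 39) → {H:27, F:39, T:47, R:51}
add C (timestamp 55) → {H:27, F:39, T:47, R:51, C:55}
fire next event → H; now {F:39, T:47, R:51, C:55}
add K (timestamp 26) → {K:26, F:39, T:47, R:51, C:55}
fire next event → K; now {F:39, T:47, R:51, C:55}
fire next event → F; now {T:47, R:51, C:55}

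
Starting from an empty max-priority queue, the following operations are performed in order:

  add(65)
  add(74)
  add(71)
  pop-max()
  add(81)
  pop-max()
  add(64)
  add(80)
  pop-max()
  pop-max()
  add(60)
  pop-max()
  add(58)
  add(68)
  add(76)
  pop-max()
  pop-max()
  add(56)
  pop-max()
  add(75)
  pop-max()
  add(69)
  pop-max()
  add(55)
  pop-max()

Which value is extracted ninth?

75

insert 65 → {65}
insert 74 → {74, 65}
insert 71 → {74, 71, 65}
pop-max → 74; now {71, 65}
insert 81 → {81, 71, 65}
pop-max → 81; now {71, 65}
insert 64 → {71, 65, 64}
insert 80 → {80, 71, 65, 64}
pop-max → 80; now {71, 65, 64}
pop-max → 71; now {65, 64}
insert 60 → {65, 64, 60}
pop-max → 65; now {64, 60}
insert 58 → {64, 60, 58}
insert 68 → {68, 64, 60, 58}
insert 76 → {76, 68, 64, 60, 58}
pop-max → 76; now {68, 64, 60, 58}
pop-max → 68; now {64, 60, 58}
insert 56 → {64, 60, 58, 56}
pop-max → 64; now {60, 58, 56}
insert 75 → {75, 60, 58, 56}
pop-max → 75; now {60, 58, 56}
insert 69 → {69, 60, 58, 56}
pop-max → 69; now {60, 58, 56}
insert 55 → {60, 58, 56, 55}
pop-max → 60; now {58, 56, 55}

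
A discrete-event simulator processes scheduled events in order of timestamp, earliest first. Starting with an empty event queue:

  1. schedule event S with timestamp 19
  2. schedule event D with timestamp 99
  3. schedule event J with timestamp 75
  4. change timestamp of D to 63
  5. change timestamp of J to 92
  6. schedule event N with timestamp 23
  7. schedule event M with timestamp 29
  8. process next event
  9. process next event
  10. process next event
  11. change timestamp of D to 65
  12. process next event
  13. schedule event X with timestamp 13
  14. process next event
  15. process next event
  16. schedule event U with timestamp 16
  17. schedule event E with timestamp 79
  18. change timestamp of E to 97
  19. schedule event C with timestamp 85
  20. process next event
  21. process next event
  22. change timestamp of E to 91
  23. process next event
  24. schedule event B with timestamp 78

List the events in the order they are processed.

add S (timestamp 19) → {S:19}
add D (timestamp 99) → {S:19, D:99}
add J (timestamp 75) → {S:19, J:75, D:99}
update D to timestamp 63 → {S:19, D:63, J:75}
update J to timestamp 92 → {S:19, D:63, J:92}
add N (timestamp 23) → {S:19, N:23, D:63, J:92}
add M (timestamp 29) → {S:19, N:23, M:29, D:63, J:92}
process next event → S; now {N:23, M:29, D:63, J:92}
process next event → N; now {M:29, D:63, J:92}
process next event → M; now {D:63, J:92}
update D to timestamp 65 → {D:65, J:92}
process next event → D; now {J:92}
add X (timestamp 13) → {X:13, J:92}
process next event → X; now {J:92}
process next event → J; now {}
add U (timestamp 16) → {U:16}
add E (timestamp 79) → {U:16, E:79}
update E to timestamp 97 → {U:16, E:97}
add C (timestamp 85) → {U:16, C:85, E:97}
process next event → U; now {C:85, E:97}
process next event → C; now {E:97}
update E to timestamp 91 → {E:91}
process next event → E; now {}
add B (timestamp 78) → {B:78}

[S, N, M, D, X, J, U, C, E]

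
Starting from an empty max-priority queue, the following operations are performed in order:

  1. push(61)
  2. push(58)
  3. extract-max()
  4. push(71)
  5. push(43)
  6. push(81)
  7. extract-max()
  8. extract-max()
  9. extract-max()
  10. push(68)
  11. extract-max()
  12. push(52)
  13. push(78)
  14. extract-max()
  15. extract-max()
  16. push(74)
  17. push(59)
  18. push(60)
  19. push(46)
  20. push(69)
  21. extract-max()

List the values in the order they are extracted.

61, 81, 71, 58, 68, 78, 52, 74

insert 61 → {61}
insert 58 → {61, 58}
extract-max → 61; now {58}
insert 71 → {71, 58}
insert 43 → {71, 58, 43}
insert 81 → {81, 71, 58, 43}
extract-max → 81; now {71, 58, 43}
extract-max → 71; now {58, 43}
extract-max → 58; now {43}
insert 68 → {68, 43}
extract-max → 68; now {43}
insert 52 → {52, 43}
insert 78 → {78, 52, 43}
extract-max → 78; now {52, 43}
extract-max → 52; now {43}
insert 74 → {74, 43}
insert 59 → {74, 59, 43}
insert 60 → {74, 60, 59, 43}
insert 46 → {74, 60, 59, 46, 43}
insert 69 → {74, 69, 60, 59, 46, 43}
extract-max → 74; now {69, 60, 59, 46, 43}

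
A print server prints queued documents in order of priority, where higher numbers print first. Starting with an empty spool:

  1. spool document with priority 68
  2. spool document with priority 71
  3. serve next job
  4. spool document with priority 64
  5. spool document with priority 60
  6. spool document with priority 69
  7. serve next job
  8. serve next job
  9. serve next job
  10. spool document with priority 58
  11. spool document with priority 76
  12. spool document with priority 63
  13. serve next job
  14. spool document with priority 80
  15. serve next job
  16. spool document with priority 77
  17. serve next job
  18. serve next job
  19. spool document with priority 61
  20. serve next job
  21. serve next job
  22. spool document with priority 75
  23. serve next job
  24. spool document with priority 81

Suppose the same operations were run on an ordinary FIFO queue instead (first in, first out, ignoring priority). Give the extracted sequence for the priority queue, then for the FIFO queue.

priority queue: 71, 69, 68, 64, 76, 80, 77, 63, 61, 60, 75; FIFO queue: [68, 71, 64, 60, 69, 58, 76, 63, 80, 77, 61]

insert 68 → {68}
insert 71 → {71, 68}
serve next job → 71; now {68}
insert 64 → {68, 64}
insert 60 → {68, 64, 60}
insert 69 → {69, 68, 64, 60}
serve next job → 69; now {68, 64, 60}
serve next job → 68; now {64, 60}
serve next job → 64; now {60}
insert 58 → {60, 58}
insert 76 → {76, 60, 58}
insert 63 → {76, 63, 60, 58}
serve next job → 76; now {63, 60, 58}
insert 80 → {80, 63, 60, 58}
serve next job → 80; now {63, 60, 58}
insert 77 → {77, 63, 60, 58}
serve next job → 77; now {63, 60, 58}
serve next job → 63; now {60, 58}
insert 61 → {61, 60, 58}
serve next job → 61; now {60, 58}
serve next job → 60; now {58}
insert 75 → {75, 58}
serve next job → 75; now {58}
insert 81 → {81, 58}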